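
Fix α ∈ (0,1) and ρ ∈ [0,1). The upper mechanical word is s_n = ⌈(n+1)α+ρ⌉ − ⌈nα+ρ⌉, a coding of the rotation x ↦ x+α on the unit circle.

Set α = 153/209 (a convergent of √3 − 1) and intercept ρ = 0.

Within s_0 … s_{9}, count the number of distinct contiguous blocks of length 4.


t_n = ⌈(n·153)/209⌉ for n = 0 … 10:
  n=0…9: ⌈0/209⌉=0 ⌈153/209⌉=1 ⌈306/209⌉=2 ⌈459/209⌉=3 ⌈612/209⌉=3 ⌈765/209⌉=4 ⌈918/209⌉=5 ⌈1071/209⌉=6 ⌈1224/209⌉=6 ⌈1377/209⌉=7
  n=10: ⌈1530/209⌉=8
s_n = t_(n+1) − t_n for n = 0 … 9 gives
prefix = 1110111011
slide a length-4 window over [0..3] … [6..9] (7 windows); first occurrence of each distinct factor:
  [  0..  3] 1110
  [  1..  4] 1101
  [  2..  5] 1011
  [  3..  6] 0111
  (the other 3 windows repeat one of these)
distinct factors: {0111, 1011, 1101, 1110}
count = 4  (Sturmian bound for length 4 is 5)

4


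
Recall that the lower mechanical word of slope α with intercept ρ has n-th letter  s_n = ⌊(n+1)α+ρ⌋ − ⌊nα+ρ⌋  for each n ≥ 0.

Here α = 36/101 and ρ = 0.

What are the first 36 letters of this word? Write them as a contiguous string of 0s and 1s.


001001001001001010010010010010100100

n=0: ⌊(1·36)/101⌋ − ⌊(0·36)/101⌋ = ⌊36/101⌋ − ⌊0/101⌋ = 0 − 0 = 0
n=1: ⌊(2·36)/101⌋ − ⌊(1·36)/101⌋ = ⌊72/101⌋ − ⌊36/101⌋ = 0 − 0 = 0
n=2: ⌊(3·36)/101⌋ − ⌊(2·36)/101⌋ = ⌊108/101⌋ − ⌊72/101⌋ = 1 − 0 = 1
n=3: ⌊(4·36)/101⌋ − ⌊(3·36)/101⌋ = ⌊144/101⌋ − ⌊108/101⌋ = 1 − 1 = 0
n=4: ⌊(5·36)/101⌋ − ⌊(4·36)/101⌋ = ⌊180/101⌋ − ⌊144/101⌋ = 1 − 1 = 0
n=5: ⌊(6·36)/101⌋ − ⌊(5·36)/101⌋ = ⌊216/101⌋ − ⌊180/101⌋ = 2 − 1 = 1
n=6: ⌊(7·36)/101⌋ − ⌊(6·36)/101⌋ = ⌊252/101⌋ − ⌊216/101⌋ = 2 − 2 = 0
n=7: ⌊(8·36)/101⌋ − ⌊(7·36)/101⌋ = ⌊288/101⌋ − ⌊252/101⌋ = 2 − 2 = 0
n=8: ⌊(9·36)/101⌋ − ⌊(8·36)/101⌋ = ⌊324/101⌋ − ⌊288/101⌋ = 3 − 2 = 1
n=9: ⌊(10·36)/101⌋ − ⌊(9·36)/101⌋ = ⌊360/101⌋ − ⌊324/101⌋ = 3 − 3 = 0
n=10: ⌊(11·36)/101⌋ − ⌊(10·36)/101⌋ = ⌊396/101⌋ − ⌊360/101⌋ = 3 − 3 = 0
n=11: ⌊(12·36)/101⌋ − ⌊(11·36)/101⌋ = ⌊432/101⌋ − ⌊396/101⌋ = 4 − 3 = 1
n=12: ⌊(13·36)/101⌋ − ⌊(12·36)/101⌋ = ⌊468/101⌋ − ⌊432/101⌋ = 4 − 4 = 0
n=13: ⌊(14·36)/101⌋ − ⌊(13·36)/101⌋ = ⌊504/101⌋ − ⌊468/101⌋ = 4 − 4 = 0
n=14: ⌊(15·36)/101⌋ − ⌊(14·36)/101⌋ = ⌊540/101⌋ − ⌊504/101⌋ = 5 − 4 = 1
n=15: ⌊(16·36)/101⌋ − ⌊(15·36)/101⌋ = ⌊576/101⌋ − ⌊540/101⌋ = 5 − 5 = 0
n=16: ⌊(17·36)/101⌋ − ⌊(16·36)/101⌋ = ⌊612/101⌋ − ⌊576/101⌋ = 6 − 5 = 1
n=17: ⌊(18·36)/101⌋ − ⌊(17·36)/101⌋ = ⌊648/101⌋ − ⌊612/101⌋ = 6 − 6 = 0
n=18: ⌊(19·36)/101⌋ − ⌊(18·36)/101⌋ = ⌊684/101⌋ − ⌊648/101⌋ = 6 − 6 = 0
n=19: ⌊(20·36)/101⌋ − ⌊(19·36)/101⌋ = ⌊720/101⌋ − ⌊684/101⌋ = 7 − 6 = 1
n=20: ⌊(21·36)/101⌋ − ⌊(20·36)/101⌋ = ⌊756/101⌋ − ⌊720/101⌋ = 7 − 7 = 0
n=21: ⌊(22·36)/101⌋ − ⌊(21·36)/101⌋ = ⌊792/101⌋ − ⌊756/101⌋ = 7 − 7 = 0
n=22: ⌊(23·36)/101⌋ − ⌊(22·36)/101⌋ = ⌊828/101⌋ − ⌊792/101⌋ = 8 − 7 = 1
n=23: ⌊(24·36)/101⌋ − ⌊(23·36)/101⌋ = ⌊864/101⌋ − ⌊828/101⌋ = 8 − 8 = 0
n=24: ⌊(25·36)/101⌋ − ⌊(24·36)/101⌋ = ⌊900/101⌋ − ⌊864/101⌋ = 8 − 8 = 0
n=25: ⌊(26·36)/101⌋ − ⌊(25·36)/101⌋ = ⌊936/101⌋ − ⌊900/101⌋ = 9 − 8 = 1
n=26: ⌊(27·36)/101⌋ − ⌊(26·36)/101⌋ = ⌊972/101⌋ − ⌊936/101⌋ = 9 − 9 = 0
n=27: ⌊(28·36)/101⌋ − ⌊(27·36)/101⌋ = ⌊1008/101⌋ − ⌊972/101⌋ = 9 − 9 = 0
n=28: ⌊(29·36)/101⌋ − ⌊(28·36)/101⌋ = ⌊1044/101⌋ − ⌊1008/101⌋ = 10 − 9 = 1
n=29: ⌊(30·36)/101⌋ − ⌊(29·36)/101⌋ = ⌊1080/101⌋ − ⌊1044/101⌋ = 10 − 10 = 0
n=30: ⌊(31·36)/101⌋ − ⌊(30·36)/101⌋ = ⌊1116/101⌋ − ⌊1080/101⌋ = 11 − 10 = 1
n=31: ⌊(32·36)/101⌋ − ⌊(31·36)/101⌋ = ⌊1152/101⌋ − ⌊1116/101⌋ = 11 − 11 = 0
n=32: ⌊(33·36)/101⌋ − ⌊(32·36)/101⌋ = ⌊1188/101⌋ − ⌊1152/101⌋ = 11 − 11 = 0
n=33: ⌊(34·36)/101⌋ − ⌊(33·36)/101⌋ = ⌊1224/101⌋ − ⌊1188/101⌋ = 12 − 11 = 1
n=34: ⌊(35·36)/101⌋ − ⌊(34·36)/101⌋ = ⌊1260/101⌋ − ⌊1224/101⌋ = 12 − 12 = 0
n=35: ⌊(36·36)/101⌋ − ⌊(35·36)/101⌋ = ⌊1296/101⌋ − ⌊1260/101⌋ = 12 − 12 = 0


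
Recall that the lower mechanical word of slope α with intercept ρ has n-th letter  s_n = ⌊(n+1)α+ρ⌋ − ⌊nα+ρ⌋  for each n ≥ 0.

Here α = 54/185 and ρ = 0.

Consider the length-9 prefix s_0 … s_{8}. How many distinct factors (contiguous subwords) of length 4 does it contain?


4

t_n = ⌊(n·54)/185⌋ for n = 0 … 9:
  n=0…9: ⌊0/185⌋=0 ⌊54/185⌋=0 ⌊108/185⌋=0 ⌊162/185⌋=0 ⌊216/185⌋=1 ⌊270/185⌋=1 ⌊324/185⌋=1 ⌊378/185⌋=2 ⌊432/185⌋=2 ⌊486/185⌋=2
s_n = t_(n+1) − t_n for n = 0 … 8 gives
prefix = 000100100
slide a length-4 window over [0..3] … [5..8] (6 windows); first occurrence of each distinct factor:
  [  0..  3] 0001
  [  1..  4] 0010
  [  2..  5] 0100
  [  3..  6] 1001
  (the other 2 windows repeat one of these)
distinct factors: {0001, 0010, 0100, 1001}
count = 4  (Sturmian bound for length 4 is 5)


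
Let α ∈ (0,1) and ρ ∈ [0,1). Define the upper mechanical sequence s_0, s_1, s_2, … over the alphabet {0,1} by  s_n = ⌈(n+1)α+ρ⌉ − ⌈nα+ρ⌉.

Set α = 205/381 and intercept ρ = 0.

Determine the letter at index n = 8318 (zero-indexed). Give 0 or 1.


(n+1)α + ρ = (8319·205) / 381 = 1705395/381
nα + ρ     = (8318·205) / 381 = 1705190/381
⌈1705395/381⌉ = 4477,  ⌈1705190/381⌉ = 4476
s_{8318} = 4477 − 4476 = 1

1


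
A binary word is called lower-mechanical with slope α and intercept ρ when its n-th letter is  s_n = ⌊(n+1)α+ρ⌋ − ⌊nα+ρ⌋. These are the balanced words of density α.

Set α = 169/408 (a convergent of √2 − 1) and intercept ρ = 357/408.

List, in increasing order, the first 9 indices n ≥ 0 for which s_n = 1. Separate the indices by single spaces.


n=0: ⌊526/408⌋−⌊357/408⌋ = 1−0 = 1  ← one
n=1: ⌊695/408⌋−⌊526/408⌋ = 1−1 = 0
n=2: ⌊864/408⌋−⌊695/408⌋ = 2−1 = 1  ← one
n=3: ⌊1033/408⌋−⌊864/408⌋ = 2−2 = 0
n=4: ⌊1202/408⌋−⌊1033/408⌋ = 2−2 = 0
n=5: ⌊1371/408⌋−⌊1202/408⌋ = 3−2 = 1  ← one
n=6: ⌊1540/408⌋−⌊1371/408⌋ = 3−3 = 0
n=7: ⌊1709/408⌋−⌊1540/408⌋ = 4−3 = 1  ← one
n=8: ⌊1878/408⌋−⌊1709/408⌋ = 4−4 = 0
n=9: ⌊2047/408⌋−⌊1878/408⌋ = 5−4 = 1  ← one
n=10: ⌊2216/408⌋−⌊2047/408⌋ = 5−5 = 0
n=11: ⌊2385/408⌋−⌊2216/408⌋ = 5−5 = 0
n=12: ⌊2554/408⌋−⌊2385/408⌋ = 6−5 = 1  ← one
n=13: ⌊2723/408⌋−⌊2554/408⌋ = 6−6 = 0
n=14: ⌊2892/408⌋−⌊2723/408⌋ = 7−6 = 1  ← one
n=15: ⌊3061/408⌋−⌊2892/408⌋ = 7−7 = 0
n=16: ⌊3230/408⌋−⌊3061/408⌋ = 7−7 = 0
n=17: ⌊3399/408⌋−⌊3230/408⌋ = 8−7 = 1  ← one
n=18: ⌊3568/408⌋−⌊3399/408⌋ = 8−8 = 0
n=19: ⌊3737/408⌋−⌊3568/408⌋ = 9−8 = 1  ← one
positions of the first 9 ones: 0 2 5 7 9 12 14 17 19

0 2 5 7 9 12 14 17 19


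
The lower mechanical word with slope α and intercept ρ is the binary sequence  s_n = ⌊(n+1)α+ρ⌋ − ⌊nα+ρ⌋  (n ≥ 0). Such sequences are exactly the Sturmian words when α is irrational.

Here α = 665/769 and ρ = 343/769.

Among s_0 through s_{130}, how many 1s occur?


113

#1s = Σ_{n=0}^{130} s_n = Σ_{n=0}^{130} (⌊(n+1)α+ρ⌋ − ⌊nα+ρ⌋)
the sum telescopes: every ⌊nα+ρ⌋ with 0 < n < 131 appears once with + and once with −, leaving ⌊131α+ρ⌋ − ⌊0·α+ρ⌋
131α + ρ = (131·665 + 343) / 769 = 87458/769
ρ = 343/769
⌊87458/769⌋ = 113,  ⌊343/769⌋ = 0
#1s = 113 − 0 = 113


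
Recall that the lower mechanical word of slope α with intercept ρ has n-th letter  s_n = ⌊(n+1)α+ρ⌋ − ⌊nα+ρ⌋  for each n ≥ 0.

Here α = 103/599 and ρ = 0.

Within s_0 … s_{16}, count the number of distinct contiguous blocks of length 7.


t_n = ⌊(n·103)/599⌋ for n = 0 … 17:
  n=0…9: ⌊0/599⌋=0 ⌊103/599⌋=0 ⌊206/599⌋=0 ⌊309/599⌋=0 ⌊412/599⌋=0 ⌊515/599⌋=0 ⌊618/599⌋=1 ⌊721/599⌋=1 ⌊824/599⌋=1 ⌊927/599⌋=1
  n=10…17: ⌊1030/599⌋=1 ⌊1133/599⌋=1 ⌊1236/599⌋=2 ⌊1339/599⌋=2 ⌊1442/599⌋=2 ⌊1545/599⌋=2 ⌊1648/599⌋=2 ⌊1751/599⌋=2
s_n = t_(n+1) − t_n for n = 0 … 16 gives
prefix = 00000100000100000
slide a length-7 window over [0..6] … [10..16] (11 windows); first occurrence of each distinct factor:
  [  0..  6] 0000010
  [  1..  7] 0000100
  [  2..  8] 0001000
  [  3..  9] 0010000
  [  4.. 10] 0100000
  [  5.. 11] 1000001
  (the other 5 windows repeat one of these)
distinct factors: {0000010, 0000100, 0001000, 0010000, 0100000, 1000001}
count = 6  (Sturmian bound for length 7 is 8)

6


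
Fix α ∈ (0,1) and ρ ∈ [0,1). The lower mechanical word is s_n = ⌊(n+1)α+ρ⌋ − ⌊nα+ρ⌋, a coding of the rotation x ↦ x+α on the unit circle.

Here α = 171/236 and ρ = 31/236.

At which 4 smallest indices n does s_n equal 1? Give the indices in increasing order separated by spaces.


n=0: ⌊202/236⌋−⌊31/236⌋ = 0−0 = 0
n=1: ⌊373/236⌋−⌊202/236⌋ = 1−0 = 1  ← one
n=2: ⌊544/236⌋−⌊373/236⌋ = 2−1 = 1  ← one
n=3: ⌊715/236⌋−⌊544/236⌋ = 3−2 = 1  ← one
n=4: ⌊886/236⌋−⌊715/236⌋ = 3−3 = 0
n=5: ⌊1057/236⌋−⌊886/236⌋ = 4−3 = 1  ← one
positions of the first 4 ones: 1 2 3 5

1 2 3 5


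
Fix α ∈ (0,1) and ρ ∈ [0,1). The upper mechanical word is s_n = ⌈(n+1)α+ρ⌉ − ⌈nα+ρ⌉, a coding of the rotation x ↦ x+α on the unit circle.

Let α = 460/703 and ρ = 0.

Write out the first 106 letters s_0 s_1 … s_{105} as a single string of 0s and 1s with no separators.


n=0: ⌈(1·460)/703⌉ − ⌈(0·460)/703⌉ = ⌈460/703⌉ − ⌈0/703⌉ = 1 − 0 = 1
n=1: ⌈(2·460)/703⌉ − ⌈(1·460)/703⌉ = ⌈920/703⌉ − ⌈460/703⌉ = 2 − 1 = 1
n=2: ⌈(3·460)/703⌉ − ⌈(2·460)/703⌉ = ⌈1380/703⌉ − ⌈920/703⌉ = 2 − 2 = 0
n=3: ⌈(4·460)/703⌉ − ⌈(3·460)/703⌉ = ⌈1840/703⌉ − ⌈1380/703⌉ = 3 − 2 = 1
n=4: ⌈(5·460)/703⌉ − ⌈(4·460)/703⌉ = ⌈2300/703⌉ − ⌈1840/703⌉ = 4 − 3 = 1
n=5: ⌈(6·460)/703⌉ − ⌈(5·460)/703⌉ = ⌈2760/703⌉ − ⌈2300/703⌉ = 4 − 4 = 0
n=6: ⌈(7·460)/703⌉ − ⌈(6·460)/703⌉ = ⌈3220/703⌉ − ⌈2760/703⌉ = 5 − 4 = 1
n=7: ⌈(8·460)/703⌉ − ⌈(7·460)/703⌉ = ⌈3680/703⌉ − ⌈3220/703⌉ = 6 − 5 = 1
n=8: ⌈(9·460)/703⌉ − ⌈(8·460)/703⌉ = ⌈4140/703⌉ − ⌈3680/703⌉ = 6 − 6 = 0
n=9: ⌈(10·460)/703⌉ − ⌈(9·460)/703⌉ = ⌈4600/703⌉ − ⌈4140/703⌉ = 7 − 6 = 1
n=10: ⌈(11·460)/703⌉ − ⌈(10·460)/703⌉ = ⌈5060/703⌉ − ⌈4600/703⌉ = 8 − 7 = 1
n=11: ⌈(12·460)/703⌉ − ⌈(11·460)/703⌉ = ⌈5520/703⌉ − ⌈5060/703⌉ = 8 − 8 = 0
n=12: ⌈(13·460)/703⌉ − ⌈(12·460)/703⌉ = ⌈5980/703⌉ − ⌈5520/703⌉ = 9 − 8 = 1
n=13: ⌈(14·460)/703⌉ − ⌈(13·460)/703⌉ = ⌈6440/703⌉ − ⌈5980/703⌉ = 10 − 9 = 1
n=14: ⌈(15·460)/703⌉ − ⌈(14·460)/703⌉ = ⌈6900/703⌉ − ⌈6440/703⌉ = 10 − 10 = 0
n=15: ⌈(16·460)/703⌉ − ⌈(15·460)/703⌉ = ⌈7360/703⌉ − ⌈6900/703⌉ = 11 − 10 = 1
n=16: ⌈(17·460)/703⌉ − ⌈(16·460)/703⌉ = ⌈7820/703⌉ − ⌈7360/703⌉ = 12 − 11 = 1
n=17: ⌈(18·460)/703⌉ − ⌈(17·460)/703⌉ = ⌈8280/703⌉ − ⌈7820/703⌉ = 12 − 12 = 0
n=18: ⌈(19·460)/703⌉ − ⌈(18·460)/703⌉ = ⌈8740/703⌉ − ⌈8280/703⌉ = 13 − 12 = 1
n=19: ⌈(20·460)/703⌉ − ⌈(19·460)/703⌉ = ⌈9200/703⌉ − ⌈8740/703⌉ = 14 − 13 = 1
n=20: ⌈(21·460)/703⌉ − ⌈(20·460)/703⌉ = ⌈9660/703⌉ − ⌈9200/703⌉ = 14 − 14 = 0
n=21: ⌈(22·460)/703⌉ − ⌈(21·460)/703⌉ = ⌈10120/703⌉ − ⌈9660/703⌉ = 15 − 14 = 1
n=22: ⌈(23·460)/703⌉ − ⌈(22·460)/703⌉ = ⌈10580/703⌉ − ⌈10120/703⌉ = 16 − 15 = 1
n=23: ⌈(24·460)/703⌉ − ⌈(23·460)/703⌉ = ⌈11040/703⌉ − ⌈10580/703⌉ = 16 − 16 = 0
n=24: ⌈(25·460)/703⌉ − ⌈(24·460)/703⌉ = ⌈11500/703⌉ − ⌈11040/703⌉ = 17 − 16 = 1
n=25: ⌈(26·460)/703⌉ − ⌈(25·460)/703⌉ = ⌈11960/703⌉ − ⌈11500/703⌉ = 18 − 17 = 1
n=26: ⌈(27·460)/703⌉ − ⌈(26·460)/703⌉ = ⌈12420/703⌉ − ⌈11960/703⌉ = 18 − 18 = 0
n=27: ⌈(28·460)/703⌉ − ⌈(27·460)/703⌉ = ⌈12880/703⌉ − ⌈12420/703⌉ = 19 − 18 = 1
n=28: ⌈(29·460)/703⌉ − ⌈(28·460)/703⌉ = ⌈13340/703⌉ − ⌈12880/703⌉ = 19 − 19 = 0
n=29: ⌈(30·460)/703⌉ − ⌈(29·460)/703⌉ = ⌈13800/703⌉ − ⌈13340/703⌉ = 20 − 19 = 1
n=30: ⌈(31·460)/703⌉ − ⌈(30·460)/703⌉ = ⌈14260/703⌉ − ⌈13800/703⌉ = 21 − 20 = 1
n=31: ⌈(32·460)/703⌉ − ⌈(31·460)/703⌉ = ⌈14720/703⌉ − ⌈14260/703⌉ = 21 − 21 = 0
n=32: ⌈(33·460)/703⌉ − ⌈(32·460)/703⌉ = ⌈15180/703⌉ − ⌈14720/703⌉ = 22 − 21 = 1
n=33: ⌈(34·460)/703⌉ − ⌈(33·460)/703⌉ = ⌈15640/703⌉ − ⌈15180/703⌉ = 23 − 22 = 1
n=34: ⌈(35·460)/703⌉ − ⌈(34·460)/703⌉ = ⌈16100/703⌉ − ⌈15640/703⌉ = 23 − 23 = 0
n=35: ⌈(36·460)/703⌉ − ⌈(35·460)/703⌉ = ⌈16560/703⌉ − ⌈16100/703⌉ = 24 − 23 = 1
n=36: ⌈(37·460)/703⌉ − ⌈(36·460)/703⌉ = ⌈17020/703⌉ − ⌈16560/703⌉ = 25 − 24 = 1
n=37: ⌈(38·460)/703⌉ − ⌈(37·460)/703⌉ = ⌈17480/703⌉ − ⌈17020/703⌉ = 25 − 25 = 0
n=38: ⌈(39·460)/703⌉ − ⌈(38·460)/703⌉ = ⌈17940/703⌉ − ⌈17480/703⌉ = 26 − 25 = 1
n=39: ⌈(40·460)/703⌉ − ⌈(39·460)/703⌉ = ⌈18400/703⌉ − ⌈17940/703⌉ = 27 − 26 = 1
n=40: ⌈(41·460)/703⌉ − ⌈(40·460)/703⌉ = ⌈18860/703⌉ − ⌈18400/703⌉ = 27 − 27 = 0
n=41: ⌈(42·460)/703⌉ − ⌈(41·460)/703⌉ = ⌈19320/703⌉ − ⌈18860/703⌉ = 28 − 27 = 1
n=42: ⌈(43·460)/703⌉ − ⌈(42·460)/703⌉ = ⌈19780/703⌉ − ⌈19320/703⌉ = 29 − 28 = 1
n=43: ⌈(44·460)/703⌉ − ⌈(43·460)/703⌉ = ⌈20240/703⌉ − ⌈19780/703⌉ = 29 − 29 = 0
n=44: ⌈(45·460)/703⌉ − ⌈(44·460)/703⌉ = ⌈20700/703⌉ − ⌈20240/703⌉ = 30 − 29 = 1
n=45: ⌈(46·460)/703⌉ − ⌈(45·460)/703⌉ = ⌈21160/703⌉ − ⌈20700/703⌉ = 31 − 30 = 1
n=46: ⌈(47·460)/703⌉ − ⌈(46·460)/703⌉ = ⌈21620/703⌉ − ⌈21160/703⌉ = 31 − 31 = 0
n=47: ⌈(48·460)/703⌉ − ⌈(47·460)/703⌉ = ⌈22080/703⌉ − ⌈21620/703⌉ = 32 − 31 = 1
n=48: ⌈(49·460)/703⌉ − ⌈(48·460)/703⌉ = ⌈22540/703⌉ − ⌈22080/703⌉ = 33 − 32 = 1
n=49: ⌈(50·460)/703⌉ − ⌈(49·460)/703⌉ = ⌈23000/703⌉ − ⌈22540/703⌉ = 33 − 33 = 0
n=50: ⌈(51·460)/703⌉ − ⌈(50·460)/703⌉ = ⌈23460/703⌉ − ⌈23000/703⌉ = 34 − 33 = 1
n=51: ⌈(52·460)/703⌉ − ⌈(51·460)/703⌉ = ⌈23920/703⌉ − ⌈23460/703⌉ = 35 − 34 = 1
n=52: ⌈(53·460)/703⌉ − ⌈(52·460)/703⌉ = ⌈24380/703⌉ − ⌈23920/703⌉ = 35 − 35 = 0
n=53: ⌈(54·460)/703⌉ − ⌈(53·460)/703⌉ = ⌈24840/703⌉ − ⌈24380/703⌉ = 36 − 35 = 1
n=54: ⌈(55·460)/703⌉ − ⌈(54·460)/703⌉ = ⌈25300/703⌉ − ⌈24840/703⌉ = 36 − 36 = 0
n=55: ⌈(56·460)/703⌉ − ⌈(55·460)/703⌉ = ⌈25760/703⌉ − ⌈25300/703⌉ = 37 − 36 = 1
n=56: ⌈(57·460)/703⌉ − ⌈(56·460)/703⌉ = ⌈26220/703⌉ − ⌈25760/703⌉ = 38 − 37 = 1
n=57: ⌈(58·460)/703⌉ − ⌈(57·460)/703⌉ = ⌈26680/703⌉ − ⌈26220/703⌉ = 38 − 38 = 0
n=58: ⌈(59·460)/703⌉ − ⌈(58·460)/703⌉ = ⌈27140/703⌉ − ⌈26680/703⌉ = 39 − 38 = 1
n=59: ⌈(60·460)/703⌉ − ⌈(59·460)/703⌉ = ⌈27600/703⌉ − ⌈27140/703⌉ = 40 − 39 = 1
n=60: ⌈(61·460)/703⌉ − ⌈(60·460)/703⌉ = ⌈28060/703⌉ − ⌈27600/703⌉ = 40 − 40 = 0
n=61: ⌈(62·460)/703⌉ − ⌈(61·460)/703⌉ = ⌈28520/703⌉ − ⌈28060/703⌉ = 41 − 40 = 1
n=62: ⌈(63·460)/703⌉ − ⌈(62·460)/703⌉ = ⌈28980/703⌉ − ⌈28520/703⌉ = 42 − 41 = 1
n=63: ⌈(64·460)/703⌉ − ⌈(63·460)/703⌉ = ⌈29440/703⌉ − ⌈28980/703⌉ = 42 − 42 = 0
n=64: ⌈(65·460)/703⌉ − ⌈(64·460)/703⌉ = ⌈29900/703⌉ − ⌈29440/703⌉ = 43 − 42 = 1
n=65: ⌈(66·460)/703⌉ − ⌈(65·460)/703⌉ = ⌈30360/703⌉ − ⌈29900/703⌉ = 44 − 43 = 1
n=66: ⌈(67·460)/703⌉ − ⌈(66·460)/703⌉ = ⌈30820/703⌉ − ⌈30360/703⌉ = 44 − 44 = 0
n=67: ⌈(68·460)/703⌉ − ⌈(67·460)/703⌉ = ⌈31280/703⌉ − ⌈30820/703⌉ = 45 − 44 = 1
n=68: ⌈(69·460)/703⌉ − ⌈(68·460)/703⌉ = ⌈31740/703⌉ − ⌈31280/703⌉ = 46 − 45 = 1
n=69: ⌈(70·460)/703⌉ − ⌈(69·460)/703⌉ = ⌈32200/703⌉ − ⌈31740/703⌉ = 46 − 46 = 0
n=70: ⌈(71·460)/703⌉ − ⌈(70·460)/703⌉ = ⌈32660/703⌉ − ⌈32200/703⌉ = 47 − 46 = 1
n=71: ⌈(72·460)/703⌉ − ⌈(71·460)/703⌉ = ⌈33120/703⌉ − ⌈32660/703⌉ = 48 − 47 = 1
n=72: ⌈(73·460)/703⌉ − ⌈(72·460)/703⌉ = ⌈33580/703⌉ − ⌈33120/703⌉ = 48 − 48 = 0
n=73: ⌈(74·460)/703⌉ − ⌈(73·460)/703⌉ = ⌈34040/703⌉ − ⌈33580/703⌉ = 49 − 48 = 1
n=74: ⌈(75·460)/703⌉ − ⌈(74·460)/703⌉ = ⌈34500/703⌉ − ⌈34040/703⌉ = 50 − 49 = 1
n=75: ⌈(76·460)/703⌉ − ⌈(75·460)/703⌉ = ⌈34960/703⌉ − ⌈34500/703⌉ = 50 − 50 = 0
n=76: ⌈(77·460)/703⌉ − ⌈(76·460)/703⌉ = ⌈35420/703⌉ − ⌈34960/703⌉ = 51 − 50 = 1
n=77: ⌈(78·460)/703⌉ − ⌈(77·460)/703⌉ = ⌈35880/703⌉ − ⌈35420/703⌉ = 52 − 51 = 1
n=78: ⌈(79·460)/703⌉ − ⌈(78·460)/703⌉ = ⌈36340/703⌉ − ⌈35880/703⌉ = 52 − 52 = 0
n=79: ⌈(80·460)/703⌉ − ⌈(79·460)/703⌉ = ⌈36800/703⌉ − ⌈36340/703⌉ = 53 − 52 = 1
n=80: ⌈(81·460)/703⌉ − ⌈(80·460)/703⌉ = ⌈37260/703⌉ − ⌈36800/703⌉ = 54 − 53 = 1
n=81: ⌈(82·460)/703⌉ − ⌈(81·460)/703⌉ = ⌈37720/703⌉ − ⌈37260/703⌉ = 54 − 54 = 0
n=82: ⌈(83·460)/703⌉ − ⌈(82·460)/703⌉ = ⌈38180/703⌉ − ⌈37720/703⌉ = 55 − 54 = 1
n=83: ⌈(84·460)/703⌉ − ⌈(83·460)/703⌉ = ⌈38640/703⌉ − ⌈38180/703⌉ = 55 − 55 = 0
n=84: ⌈(85·460)/703⌉ − ⌈(84·460)/703⌉ = ⌈39100/703⌉ − ⌈38640/703⌉ = 56 − 55 = 1
n=85: ⌈(86·460)/703⌉ − ⌈(85·460)/703⌉ = ⌈39560/703⌉ − ⌈39100/703⌉ = 57 − 56 = 1
n=86: ⌈(87·460)/703⌉ − ⌈(86·460)/703⌉ = ⌈40020/703⌉ − ⌈39560/703⌉ = 57 − 57 = 0
n=87: ⌈(88·460)/703⌉ − ⌈(87·460)/703⌉ = ⌈40480/703⌉ − ⌈40020/703⌉ = 58 − 57 = 1
n=88: ⌈(89·460)/703⌉ − ⌈(88·460)/703⌉ = ⌈40940/703⌉ − ⌈40480/703⌉ = 59 − 58 = 1
n=89: ⌈(90·460)/703⌉ − ⌈(89·460)/703⌉ = ⌈41400/703⌉ − ⌈40940/703⌉ = 59 − 59 = 0
n=90: ⌈(91·460)/703⌉ − ⌈(90·460)/703⌉ = ⌈41860/703⌉ − ⌈41400/703⌉ = 60 − 59 = 1
n=91: ⌈(92·460)/703⌉ − ⌈(91·460)/703⌉ = ⌈42320/703⌉ − ⌈41860/703⌉ = 61 − 60 = 1
n=92: ⌈(93·460)/703⌉ − ⌈(92·460)/703⌉ = ⌈42780/703⌉ − ⌈42320/703⌉ = 61 − 61 = 0
n=93: ⌈(94·460)/703⌉ − ⌈(93·460)/703⌉ = ⌈43240/703⌉ − ⌈42780/703⌉ = 62 − 61 = 1
n=94: ⌈(95·460)/703⌉ − ⌈(94·460)/703⌉ = ⌈43700/703⌉ − ⌈43240/703⌉ = 63 − 62 = 1
n=95: ⌈(96·460)/703⌉ − ⌈(95·460)/703⌉ = ⌈44160/703⌉ − ⌈43700/703⌉ = 63 − 63 = 0
n=96: ⌈(97·460)/703⌉ − ⌈(96·460)/703⌉ = ⌈44620/703⌉ − ⌈44160/703⌉ = 64 − 63 = 1
n=97: ⌈(98·460)/703⌉ − ⌈(97·460)/703⌉ = ⌈45080/703⌉ − ⌈44620/703⌉ = 65 − 64 = 1
n=98: ⌈(99·460)/703⌉ − ⌈(98·460)/703⌉ = ⌈45540/703⌉ − ⌈45080/703⌉ = 65 − 65 = 0
n=99: ⌈(100·460)/703⌉ − ⌈(99·460)/703⌉ = ⌈46000/703⌉ − ⌈45540/703⌉ = 66 − 65 = 1
n=100: ⌈(101·460)/703⌉ − ⌈(100·460)/703⌉ = ⌈46460/703⌉ − ⌈46000/703⌉ = 67 − 66 = 1
n=101: ⌈(102·460)/703⌉ − ⌈(101·460)/703⌉ = ⌈46920/703⌉ − ⌈46460/703⌉ = 67 − 67 = 0
n=102: ⌈(103·460)/703⌉ − ⌈(102·460)/703⌉ = ⌈47380/703⌉ − ⌈46920/703⌉ = 68 − 67 = 1
n=103: ⌈(104·460)/703⌉ − ⌈(103·460)/703⌉ = ⌈47840/703⌉ − ⌈47380/703⌉ = 69 − 68 = 1
n=104: ⌈(105·460)/703⌉ − ⌈(104·460)/703⌉ = ⌈48300/703⌉ − ⌈47840/703⌉ = 69 − 69 = 0
n=105: ⌈(106·460)/703⌉ − ⌈(105·460)/703⌉ = ⌈48760/703⌉ − ⌈48300/703⌉ = 70 − 69 = 1

1101101101101101101101101101011011011011011011011011010110110110110110110110110110101101101101101101101101


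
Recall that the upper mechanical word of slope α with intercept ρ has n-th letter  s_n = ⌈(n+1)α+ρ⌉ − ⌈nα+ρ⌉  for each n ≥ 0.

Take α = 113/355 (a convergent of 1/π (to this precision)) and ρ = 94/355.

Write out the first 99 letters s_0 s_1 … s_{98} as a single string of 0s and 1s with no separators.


n=0: ⌈(1·113+94)/355⌉ − ⌈(0·113+94)/355⌉ = ⌈207/355⌉ − ⌈94/355⌉ = 1 − 1 = 0
n=1: ⌈(2·113+94)/355⌉ − ⌈(1·113+94)/355⌉ = ⌈320/355⌉ − ⌈207/355⌉ = 1 − 1 = 0
n=2: ⌈(3·113+94)/355⌉ − ⌈(2·113+94)/355⌉ = ⌈433/355⌉ − ⌈320/355⌉ = 2 − 1 = 1
n=3: ⌈(4·113+94)/355⌉ − ⌈(3·113+94)/355⌉ = ⌈546/355⌉ − ⌈433/355⌉ = 2 − 2 = 0
n=4: ⌈(5·113+94)/355⌉ − ⌈(4·113+94)/355⌉ = ⌈659/355⌉ − ⌈546/355⌉ = 2 − 2 = 0
n=5: ⌈(6·113+94)/355⌉ − ⌈(5·113+94)/355⌉ = ⌈772/355⌉ − ⌈659/355⌉ = 3 − 2 = 1
n=6: ⌈(7·113+94)/355⌉ − ⌈(6·113+94)/355⌉ = ⌈885/355⌉ − ⌈772/355⌉ = 3 − 3 = 0
n=7: ⌈(8·113+94)/355⌉ − ⌈(7·113+94)/355⌉ = ⌈998/355⌉ − ⌈885/355⌉ = 3 − 3 = 0
n=8: ⌈(9·113+94)/355⌉ − ⌈(8·113+94)/355⌉ = ⌈1111/355⌉ − ⌈998/355⌉ = 4 − 3 = 1
n=9: ⌈(10·113+94)/355⌉ − ⌈(9·113+94)/355⌉ = ⌈1224/355⌉ − ⌈1111/355⌉ = 4 − 4 = 0
n=10: ⌈(11·113+94)/355⌉ − ⌈(10·113+94)/355⌉ = ⌈1337/355⌉ − ⌈1224/355⌉ = 4 − 4 = 0
n=11: ⌈(12·113+94)/355⌉ − ⌈(11·113+94)/355⌉ = ⌈1450/355⌉ − ⌈1337/355⌉ = 5 − 4 = 1
n=12: ⌈(13·113+94)/355⌉ − ⌈(12·113+94)/355⌉ = ⌈1563/355⌉ − ⌈1450/355⌉ = 5 − 5 = 0
n=13: ⌈(14·113+94)/355⌉ − ⌈(13·113+94)/355⌉ = ⌈1676/355⌉ − ⌈1563/355⌉ = 5 − 5 = 0
n=14: ⌈(15·113+94)/355⌉ − ⌈(14·113+94)/355⌉ = ⌈1789/355⌉ − ⌈1676/355⌉ = 6 − 5 = 1
n=15: ⌈(16·113+94)/355⌉ − ⌈(15·113+94)/355⌉ = ⌈1902/355⌉ − ⌈1789/355⌉ = 6 − 6 = 0
n=16: ⌈(17·113+94)/355⌉ − ⌈(16·113+94)/355⌉ = ⌈2015/355⌉ − ⌈1902/355⌉ = 6 − 6 = 0
n=17: ⌈(18·113+94)/355⌉ − ⌈(17·113+94)/355⌉ = ⌈2128/355⌉ − ⌈2015/355⌉ = 6 − 6 = 0
n=18: ⌈(19·113+94)/355⌉ − ⌈(18·113+94)/355⌉ = ⌈2241/355⌉ − ⌈2128/355⌉ = 7 − 6 = 1
n=19: ⌈(20·113+94)/355⌉ − ⌈(19·113+94)/355⌉ = ⌈2354/355⌉ − ⌈2241/355⌉ = 7 − 7 = 0
n=20: ⌈(21·113+94)/355⌉ − ⌈(20·113+94)/355⌉ = ⌈2467/355⌉ − ⌈2354/355⌉ = 7 − 7 = 0
n=21: ⌈(22·113+94)/355⌉ − ⌈(21·113+94)/355⌉ = ⌈2580/355⌉ − ⌈2467/355⌉ = 8 − 7 = 1
n=22: ⌈(23·113+94)/355⌉ − ⌈(22·113+94)/355⌉ = ⌈2693/355⌉ − ⌈2580/355⌉ = 8 − 8 = 0
n=23: ⌈(24·113+94)/355⌉ − ⌈(23·113+94)/355⌉ = ⌈2806/355⌉ − ⌈2693/355⌉ = 8 − 8 = 0
n=24: ⌈(25·113+94)/355⌉ − ⌈(24·113+94)/355⌉ = ⌈2919/355⌉ − ⌈2806/355⌉ = 9 − 8 = 1
n=25: ⌈(26·113+94)/355⌉ − ⌈(25·113+94)/355⌉ = ⌈3032/355⌉ − ⌈2919/355⌉ = 9 − 9 = 0
n=26: ⌈(27·113+94)/355⌉ − ⌈(26·113+94)/355⌉ = ⌈3145/355⌉ − ⌈3032/355⌉ = 9 − 9 = 0
n=27: ⌈(28·113+94)/355⌉ − ⌈(27·113+94)/355⌉ = ⌈3258/355⌉ − ⌈3145/355⌉ = 10 − 9 = 1
n=28: ⌈(29·113+94)/355⌉ − ⌈(28·113+94)/355⌉ = ⌈3371/355⌉ − ⌈3258/355⌉ = 10 − 10 = 0
n=29: ⌈(30·113+94)/355⌉ − ⌈(29·113+94)/355⌉ = ⌈3484/355⌉ − ⌈3371/355⌉ = 10 − 10 = 0
n=30: ⌈(31·113+94)/355⌉ − ⌈(30·113+94)/355⌉ = ⌈3597/355⌉ − ⌈3484/355⌉ = 11 − 10 = 1
n=31: ⌈(32·113+94)/355⌉ − ⌈(31·113+94)/355⌉ = ⌈3710/355⌉ − ⌈3597/355⌉ = 11 − 11 = 0
n=32: ⌈(33·113+94)/355⌉ − ⌈(32·113+94)/355⌉ = ⌈3823/355⌉ − ⌈3710/355⌉ = 11 − 11 = 0
n=33: ⌈(34·113+94)/355⌉ − ⌈(33·113+94)/355⌉ = ⌈3936/355⌉ − ⌈3823/355⌉ = 12 − 11 = 1
n=34: ⌈(35·113+94)/355⌉ − ⌈(34·113+94)/355⌉ = ⌈4049/355⌉ − ⌈3936/355⌉ = 12 − 12 = 0
n=35: ⌈(36·113+94)/355⌉ − ⌈(35·113+94)/355⌉ = ⌈4162/355⌉ − ⌈4049/355⌉ = 12 − 12 = 0
n=36: ⌈(37·113+94)/355⌉ − ⌈(36·113+94)/355⌉ = ⌈4275/355⌉ − ⌈4162/355⌉ = 13 − 12 = 1
n=37: ⌈(38·113+94)/355⌉ − ⌈(37·113+94)/355⌉ = ⌈4388/355⌉ − ⌈4275/355⌉ = 13 − 13 = 0
n=38: ⌈(39·113+94)/355⌉ − ⌈(38·113+94)/355⌉ = ⌈4501/355⌉ − ⌈4388/355⌉ = 13 − 13 = 0
n=39: ⌈(40·113+94)/355⌉ − ⌈(39·113+94)/355⌉ = ⌈4614/355⌉ − ⌈4501/355⌉ = 13 − 13 = 0
n=40: ⌈(41·113+94)/355⌉ − ⌈(40·113+94)/355⌉ = ⌈4727/355⌉ − ⌈4614/355⌉ = 14 − 13 = 1
n=41: ⌈(42·113+94)/355⌉ − ⌈(41·113+94)/355⌉ = ⌈4840/355⌉ − ⌈4727/355⌉ = 14 − 14 = 0
n=42: ⌈(43·113+94)/355⌉ − ⌈(42·113+94)/355⌉ = ⌈4953/355⌉ − ⌈4840/355⌉ = 14 − 14 = 0
n=43: ⌈(44·113+94)/355⌉ − ⌈(43·113+94)/355⌉ = ⌈5066/355⌉ − ⌈4953/355⌉ = 15 − 14 = 1
n=44: ⌈(45·113+94)/355⌉ − ⌈(44·113+94)/355⌉ = ⌈5179/355⌉ − ⌈5066/355⌉ = 15 − 15 = 0
n=45: ⌈(46·113+94)/355⌉ − ⌈(45·113+94)/355⌉ = ⌈5292/355⌉ − ⌈5179/355⌉ = 15 − 15 = 0
n=46: ⌈(47·113+94)/355⌉ − ⌈(46·113+94)/355⌉ = ⌈5405/355⌉ − ⌈5292/355⌉ = 16 − 15 = 1
n=47: ⌈(48·113+94)/355⌉ − ⌈(47·113+94)/355⌉ = ⌈5518/355⌉ − ⌈5405/355⌉ = 16 − 16 = 0
n=48: ⌈(49·113+94)/355⌉ − ⌈(48·113+94)/355⌉ = ⌈5631/355⌉ − ⌈5518/355⌉ = 16 − 16 = 0
n=49: ⌈(50·113+94)/355⌉ − ⌈(49·113+94)/355⌉ = ⌈5744/355⌉ − ⌈5631/355⌉ = 17 − 16 = 1
n=50: ⌈(51·113+94)/355⌉ − ⌈(50·113+94)/355⌉ = ⌈5857/355⌉ − ⌈5744/355⌉ = 17 − 17 = 0
n=51: ⌈(52·113+94)/355⌉ − ⌈(51·113+94)/355⌉ = ⌈5970/355⌉ − ⌈5857/355⌉ = 17 − 17 = 0
n=52: ⌈(53·113+94)/355⌉ − ⌈(52·113+94)/355⌉ = ⌈6083/355⌉ − ⌈5970/355⌉ = 18 − 17 = 1
n=53: ⌈(54·113+94)/355⌉ − ⌈(53·113+94)/355⌉ = ⌈6196/355⌉ − ⌈6083/355⌉ = 18 − 18 = 0
n=54: ⌈(55·113+94)/355⌉ − ⌈(54·113+94)/355⌉ = ⌈6309/355⌉ − ⌈6196/355⌉ = 18 − 18 = 0
n=55: ⌈(56·113+94)/355⌉ − ⌈(55·113+94)/355⌉ = ⌈6422/355⌉ − ⌈6309/355⌉ = 19 − 18 = 1
n=56: ⌈(57·113+94)/355⌉ − ⌈(56·113+94)/355⌉ = ⌈6535/355⌉ − ⌈6422/355⌉ = 19 − 19 = 0
n=57: ⌈(58·113+94)/355⌉ − ⌈(57·113+94)/355⌉ = ⌈6648/355⌉ − ⌈6535/355⌉ = 19 − 19 = 0
n=58: ⌈(59·113+94)/355⌉ − ⌈(58·113+94)/355⌉ = ⌈6761/355⌉ − ⌈6648/355⌉ = 20 − 19 = 1
n=59: ⌈(60·113+94)/355⌉ − ⌈(59·113+94)/355⌉ = ⌈6874/355⌉ − ⌈6761/355⌉ = 20 − 20 = 0
n=60: ⌈(61·113+94)/355⌉ − ⌈(60·113+94)/355⌉ = ⌈6987/355⌉ − ⌈6874/355⌉ = 20 − 20 = 0
n=61: ⌈(62·113+94)/355⌉ − ⌈(61·113+94)/355⌉ = ⌈7100/355⌉ − ⌈6987/355⌉ = 20 − 20 = 0
n=62: ⌈(63·113+94)/355⌉ − ⌈(62·113+94)/355⌉ = ⌈7213/355⌉ − ⌈7100/355⌉ = 21 − 20 = 1
n=63: ⌈(64·113+94)/355⌉ − ⌈(63·113+94)/355⌉ = ⌈7326/355⌉ − ⌈7213/355⌉ = 21 − 21 = 0
n=64: ⌈(65·113+94)/355⌉ − ⌈(64·113+94)/355⌉ = ⌈7439/355⌉ − ⌈7326/355⌉ = 21 − 21 = 0
n=65: ⌈(66·113+94)/355⌉ − ⌈(65·113+94)/355⌉ = ⌈7552/355⌉ − ⌈7439/355⌉ = 22 − 21 = 1
n=66: ⌈(67·113+94)/355⌉ − ⌈(66·113+94)/355⌉ = ⌈7665/355⌉ − ⌈7552/355⌉ = 22 − 22 = 0
n=67: ⌈(68·113+94)/355⌉ − ⌈(67·113+94)/355⌉ = ⌈7778/355⌉ − ⌈7665/355⌉ = 22 − 22 = 0
n=68: ⌈(69·113+94)/355⌉ − ⌈(68·113+94)/355⌉ = ⌈7891/355⌉ − ⌈7778/355⌉ = 23 − 22 = 1
n=69: ⌈(70·113+94)/355⌉ − ⌈(69·113+94)/355⌉ = ⌈8004/355⌉ − ⌈7891/355⌉ = 23 − 23 = 0
n=70: ⌈(71·113+94)/355⌉ − ⌈(70·113+94)/355⌉ = ⌈8117/355⌉ − ⌈8004/355⌉ = 23 − 23 = 0
n=71: ⌈(72·113+94)/355⌉ − ⌈(71·113+94)/355⌉ = ⌈8230/355⌉ − ⌈8117/355⌉ = 24 − 23 = 1
n=72: ⌈(73·113+94)/355⌉ − ⌈(72·113+94)/355⌉ = ⌈8343/355⌉ − ⌈8230/355⌉ = 24 − 24 = 0
n=73: ⌈(74·113+94)/355⌉ − ⌈(73·113+94)/355⌉ = ⌈8456/355⌉ − ⌈8343/355⌉ = 24 − 24 = 0
n=74: ⌈(75·113+94)/355⌉ − ⌈(74·113+94)/355⌉ = ⌈8569/355⌉ − ⌈8456/355⌉ = 25 − 24 = 1
n=75: ⌈(76·113+94)/355⌉ − ⌈(75·113+94)/355⌉ = ⌈8682/355⌉ − ⌈8569/355⌉ = 25 − 25 = 0
n=76: ⌈(77·113+94)/355⌉ − ⌈(76·113+94)/355⌉ = ⌈8795/355⌉ − ⌈8682/355⌉ = 25 − 25 = 0
n=77: ⌈(78·113+94)/355⌉ − ⌈(77·113+94)/355⌉ = ⌈8908/355⌉ − ⌈8795/355⌉ = 26 − 25 = 1
n=78: ⌈(79·113+94)/355⌉ − ⌈(78·113+94)/355⌉ = ⌈9021/355⌉ − ⌈8908/355⌉ = 26 − 26 = 0
n=79: ⌈(80·113+94)/355⌉ − ⌈(79·113+94)/355⌉ = ⌈9134/355⌉ − ⌈9021/355⌉ = 26 − 26 = 0
n=80: ⌈(81·113+94)/355⌉ − ⌈(80·113+94)/355⌉ = ⌈9247/355⌉ − ⌈9134/355⌉ = 27 − 26 = 1
n=81: ⌈(82·113+94)/355⌉ − ⌈(81·113+94)/355⌉ = ⌈9360/355⌉ − ⌈9247/355⌉ = 27 − 27 = 0
n=82: ⌈(83·113+94)/355⌉ − ⌈(82·113+94)/355⌉ = ⌈9473/355⌉ − ⌈9360/355⌉ = 27 − 27 = 0
n=83: ⌈(84·113+94)/355⌉ − ⌈(83·113+94)/355⌉ = ⌈9586/355⌉ − ⌈9473/355⌉ = 28 − 27 = 1
n=84: ⌈(85·113+94)/355⌉ − ⌈(84·113+94)/355⌉ = ⌈9699/355⌉ − ⌈9586/355⌉ = 28 − 28 = 0
n=85: ⌈(86·113+94)/355⌉ − ⌈(85·113+94)/355⌉ = ⌈9812/355⌉ − ⌈9699/355⌉ = 28 − 28 = 0
n=86: ⌈(87·113+94)/355⌉ − ⌈(86·113+94)/355⌉ = ⌈9925/355⌉ − ⌈9812/355⌉ = 28 − 28 = 0
n=87: ⌈(88·113+94)/355⌉ − ⌈(87·113+94)/355⌉ = ⌈10038/355⌉ − ⌈9925/355⌉ = 29 − 28 = 1
n=88: ⌈(89·113+94)/355⌉ − ⌈(88·113+94)/355⌉ = ⌈10151/355⌉ − ⌈10038/355⌉ = 29 − 29 = 0
n=89: ⌈(90·113+94)/355⌉ − ⌈(89·113+94)/355⌉ = ⌈10264/355⌉ − ⌈10151/355⌉ = 29 − 29 = 0
n=90: ⌈(91·113+94)/355⌉ − ⌈(90·113+94)/355⌉ = ⌈10377/355⌉ − ⌈10264/355⌉ = 30 − 29 = 1
n=91: ⌈(92·113+94)/355⌉ − ⌈(91·113+94)/355⌉ = ⌈10490/355⌉ − ⌈10377/355⌉ = 30 − 30 = 0
n=92: ⌈(93·113+94)/355⌉ − ⌈(92·113+94)/355⌉ = ⌈10603/355⌉ − ⌈10490/355⌉ = 30 − 30 = 0
n=93: ⌈(94·113+94)/355⌉ − ⌈(93·113+94)/355⌉ = ⌈10716/355⌉ − ⌈10603/355⌉ = 31 − 30 = 1
n=94: ⌈(95·113+94)/355⌉ − ⌈(94·113+94)/355⌉ = ⌈10829/355⌉ − ⌈10716/355⌉ = 31 − 31 = 0
n=95: ⌈(96·113+94)/355⌉ − ⌈(95·113+94)/355⌉ = ⌈10942/355⌉ − ⌈10829/355⌉ = 31 − 31 = 0
n=96: ⌈(97·113+94)/355⌉ − ⌈(96·113+94)/355⌉ = ⌈11055/355⌉ − ⌈10942/355⌉ = 32 − 31 = 1
n=97: ⌈(98·113+94)/355⌉ − ⌈(97·113+94)/355⌉ = ⌈11168/355⌉ − ⌈11055/355⌉ = 32 − 32 = 0
n=98: ⌈(99·113+94)/355⌉ − ⌈(98·113+94)/355⌉ = ⌈11281/355⌉ − ⌈11168/355⌉ = 32 − 32 = 0

001001001001001000100100100100100100100010010010010010010010001001001001001001001001000100100100100


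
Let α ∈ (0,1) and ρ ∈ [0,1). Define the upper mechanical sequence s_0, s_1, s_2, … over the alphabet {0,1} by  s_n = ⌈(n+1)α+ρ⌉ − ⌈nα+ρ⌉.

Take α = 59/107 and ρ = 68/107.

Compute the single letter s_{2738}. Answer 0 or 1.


(n+1)α + ρ = (2739·59 + 68) / 107 = 161669/107
nα + ρ     = (2738·59 + 68) / 107 = 161610/107
⌈161669/107⌉ = 1511,  ⌈161610/107⌉ = 1511
s_{2738} = 1511 − 1511 = 0

0


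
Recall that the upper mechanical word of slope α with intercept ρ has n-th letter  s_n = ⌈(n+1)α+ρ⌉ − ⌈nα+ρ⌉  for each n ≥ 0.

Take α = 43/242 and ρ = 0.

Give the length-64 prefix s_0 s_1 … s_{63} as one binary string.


1000010000010000100000100000100001000001000001000010000010000100

n=0: ⌈(1·43)/242⌉ − ⌈(0·43)/242⌉ = ⌈43/242⌉ − ⌈0/242⌉ = 1 − 0 = 1
n=1: ⌈(2·43)/242⌉ − ⌈(1·43)/242⌉ = ⌈86/242⌉ − ⌈43/242⌉ = 1 − 1 = 0
n=2: ⌈(3·43)/242⌉ − ⌈(2·43)/242⌉ = ⌈129/242⌉ − ⌈86/242⌉ = 1 − 1 = 0
n=3: ⌈(4·43)/242⌉ − ⌈(3·43)/242⌉ = ⌈172/242⌉ − ⌈129/242⌉ = 1 − 1 = 0
n=4: ⌈(5·43)/242⌉ − ⌈(4·43)/242⌉ = ⌈215/242⌉ − ⌈172/242⌉ = 1 − 1 = 0
n=5: ⌈(6·43)/242⌉ − ⌈(5·43)/242⌉ = ⌈258/242⌉ − ⌈215/242⌉ = 2 − 1 = 1
n=6: ⌈(7·43)/242⌉ − ⌈(6·43)/242⌉ = ⌈301/242⌉ − ⌈258/242⌉ = 2 − 2 = 0
n=7: ⌈(8·43)/242⌉ − ⌈(7·43)/242⌉ = ⌈344/242⌉ − ⌈301/242⌉ = 2 − 2 = 0
n=8: ⌈(9·43)/242⌉ − ⌈(8·43)/242⌉ = ⌈387/242⌉ − ⌈344/242⌉ = 2 − 2 = 0
n=9: ⌈(10·43)/242⌉ − ⌈(9·43)/242⌉ = ⌈430/242⌉ − ⌈387/242⌉ = 2 − 2 = 0
n=10: ⌈(11·43)/242⌉ − ⌈(10·43)/242⌉ = ⌈473/242⌉ − ⌈430/242⌉ = 2 − 2 = 0
n=11: ⌈(12·43)/242⌉ − ⌈(11·43)/242⌉ = ⌈516/242⌉ − ⌈473/242⌉ = 3 − 2 = 1
n=12: ⌈(13·43)/242⌉ − ⌈(12·43)/242⌉ = ⌈559/242⌉ − ⌈516/242⌉ = 3 − 3 = 0
n=13: ⌈(14·43)/242⌉ − ⌈(13·43)/242⌉ = ⌈602/242⌉ − ⌈559/242⌉ = 3 − 3 = 0
n=14: ⌈(15·43)/242⌉ − ⌈(14·43)/242⌉ = ⌈645/242⌉ − ⌈602/242⌉ = 3 − 3 = 0
n=15: ⌈(16·43)/242⌉ − ⌈(15·43)/242⌉ = ⌈688/242⌉ − ⌈645/242⌉ = 3 − 3 = 0
n=16: ⌈(17·43)/242⌉ − ⌈(16·43)/242⌉ = ⌈731/242⌉ − ⌈688/242⌉ = 4 − 3 = 1
n=17: ⌈(18·43)/242⌉ − ⌈(17·43)/242⌉ = ⌈774/242⌉ − ⌈731/242⌉ = 4 − 4 = 0
n=18: ⌈(19·43)/242⌉ − ⌈(18·43)/242⌉ = ⌈817/242⌉ − ⌈774/242⌉ = 4 − 4 = 0
n=19: ⌈(20·43)/242⌉ − ⌈(19·43)/242⌉ = ⌈860/242⌉ − ⌈817/242⌉ = 4 − 4 = 0
n=20: ⌈(21·43)/242⌉ − ⌈(20·43)/242⌉ = ⌈903/242⌉ − ⌈860/242⌉ = 4 − 4 = 0
n=21: ⌈(22·43)/242⌉ − ⌈(21·43)/242⌉ = ⌈946/242⌉ − ⌈903/242⌉ = 4 − 4 = 0
n=22: ⌈(23·43)/242⌉ − ⌈(22·43)/242⌉ = ⌈989/242⌉ − ⌈946/242⌉ = 5 − 4 = 1
n=23: ⌈(24·43)/242⌉ − ⌈(23·43)/242⌉ = ⌈1032/242⌉ − ⌈989/242⌉ = 5 − 5 = 0
n=24: ⌈(25·43)/242⌉ − ⌈(24·43)/242⌉ = ⌈1075/242⌉ − ⌈1032/242⌉ = 5 − 5 = 0
n=25: ⌈(26·43)/242⌉ − ⌈(25·43)/242⌉ = ⌈1118/242⌉ − ⌈1075/242⌉ = 5 − 5 = 0
n=26: ⌈(27·43)/242⌉ − ⌈(26·43)/242⌉ = ⌈1161/242⌉ − ⌈1118/242⌉ = 5 − 5 = 0
n=27: ⌈(28·43)/242⌉ − ⌈(27·43)/242⌉ = ⌈1204/242⌉ − ⌈1161/242⌉ = 5 − 5 = 0
n=28: ⌈(29·43)/242⌉ − ⌈(28·43)/242⌉ = ⌈1247/242⌉ − ⌈1204/242⌉ = 6 − 5 = 1
n=29: ⌈(30·43)/242⌉ − ⌈(29·43)/242⌉ = ⌈1290/242⌉ − ⌈1247/242⌉ = 6 − 6 = 0
n=30: ⌈(31·43)/242⌉ − ⌈(30·43)/242⌉ = ⌈1333/242⌉ − ⌈1290/242⌉ = 6 − 6 = 0
n=31: ⌈(32·43)/242⌉ − ⌈(31·43)/242⌉ = ⌈1376/242⌉ − ⌈1333/242⌉ = 6 − 6 = 0
n=32: ⌈(33·43)/242⌉ − ⌈(32·43)/242⌉ = ⌈1419/242⌉ − ⌈1376/242⌉ = 6 − 6 = 0
n=33: ⌈(34·43)/242⌉ − ⌈(33·43)/242⌉ = ⌈1462/242⌉ − ⌈1419/242⌉ = 7 − 6 = 1
n=34: ⌈(35·43)/242⌉ − ⌈(34·43)/242⌉ = ⌈1505/242⌉ − ⌈1462/242⌉ = 7 − 7 = 0
n=35: ⌈(36·43)/242⌉ − ⌈(35·43)/242⌉ = ⌈1548/242⌉ − ⌈1505/242⌉ = 7 − 7 = 0
n=36: ⌈(37·43)/242⌉ − ⌈(36·43)/242⌉ = ⌈1591/242⌉ − ⌈1548/242⌉ = 7 − 7 = 0
n=37: ⌈(38·43)/242⌉ − ⌈(37·43)/242⌉ = ⌈1634/242⌉ − ⌈1591/242⌉ = 7 − 7 = 0
n=38: ⌈(39·43)/242⌉ − ⌈(38·43)/242⌉ = ⌈1677/242⌉ − ⌈1634/242⌉ = 7 − 7 = 0
n=39: ⌈(40·43)/242⌉ − ⌈(39·43)/242⌉ = ⌈1720/242⌉ − ⌈1677/242⌉ = 8 − 7 = 1
n=40: ⌈(41·43)/242⌉ − ⌈(40·43)/242⌉ = ⌈1763/242⌉ − ⌈1720/242⌉ = 8 − 8 = 0
n=41: ⌈(42·43)/242⌉ − ⌈(41·43)/242⌉ = ⌈1806/242⌉ − ⌈1763/242⌉ = 8 − 8 = 0
n=42: ⌈(43·43)/242⌉ − ⌈(42·43)/242⌉ = ⌈1849/242⌉ − ⌈1806/242⌉ = 8 − 8 = 0
n=43: ⌈(44·43)/242⌉ − ⌈(43·43)/242⌉ = ⌈1892/242⌉ − ⌈1849/242⌉ = 8 − 8 = 0
n=44: ⌈(45·43)/242⌉ − ⌈(44·43)/242⌉ = ⌈1935/242⌉ − ⌈1892/242⌉ = 8 − 8 = 0
n=45: ⌈(46·43)/242⌉ − ⌈(45·43)/242⌉ = ⌈1978/242⌉ − ⌈1935/242⌉ = 9 − 8 = 1
n=46: ⌈(47·43)/242⌉ − ⌈(46·43)/242⌉ = ⌈2021/242⌉ − ⌈1978/242⌉ = 9 − 9 = 0
n=47: ⌈(48·43)/242⌉ − ⌈(47·43)/242⌉ = ⌈2064/242⌉ − ⌈2021/242⌉ = 9 − 9 = 0
n=48: ⌈(49·43)/242⌉ − ⌈(48·43)/242⌉ = ⌈2107/242⌉ − ⌈2064/242⌉ = 9 − 9 = 0
n=49: ⌈(50·43)/242⌉ − ⌈(49·43)/242⌉ = ⌈2150/242⌉ − ⌈2107/242⌉ = 9 − 9 = 0
n=50: ⌈(51·43)/242⌉ − ⌈(50·43)/242⌉ = ⌈2193/242⌉ − ⌈2150/242⌉ = 10 − 9 = 1
n=51: ⌈(52·43)/242⌉ − ⌈(51·43)/242⌉ = ⌈2236/242⌉ − ⌈2193/242⌉ = 10 − 10 = 0
n=52: ⌈(53·43)/242⌉ − ⌈(52·43)/242⌉ = ⌈2279/242⌉ − ⌈2236/242⌉ = 10 − 10 = 0
n=53: ⌈(54·43)/242⌉ − ⌈(53·43)/242⌉ = ⌈2322/242⌉ − ⌈2279/242⌉ = 10 − 10 = 0
n=54: ⌈(55·43)/242⌉ − ⌈(54·43)/242⌉ = ⌈2365/242⌉ − ⌈2322/242⌉ = 10 − 10 = 0
n=55: ⌈(56·43)/242⌉ − ⌈(55·43)/242⌉ = ⌈2408/242⌉ − ⌈2365/242⌉ = 10 − 10 = 0
n=56: ⌈(57·43)/242⌉ − ⌈(56·43)/242⌉ = ⌈2451/242⌉ − ⌈2408/242⌉ = 11 − 10 = 1
n=57: ⌈(58·43)/242⌉ − ⌈(57·43)/242⌉ = ⌈2494/242⌉ − ⌈2451/242⌉ = 11 − 11 = 0
n=58: ⌈(59·43)/242⌉ − ⌈(58·43)/242⌉ = ⌈2537/242⌉ − ⌈2494/242⌉ = 11 − 11 = 0
n=59: ⌈(60·43)/242⌉ − ⌈(59·43)/242⌉ = ⌈2580/242⌉ − ⌈2537/242⌉ = 11 − 11 = 0
n=60: ⌈(61·43)/242⌉ − ⌈(60·43)/242⌉ = ⌈2623/242⌉ − ⌈2580/242⌉ = 11 − 11 = 0
n=61: ⌈(62·43)/242⌉ − ⌈(61·43)/242⌉ = ⌈2666/242⌉ − ⌈2623/242⌉ = 12 − 11 = 1
n=62: ⌈(63·43)/242⌉ − ⌈(62·43)/242⌉ = ⌈2709/242⌉ − ⌈2666/242⌉ = 12 − 12 = 0
n=63: ⌈(64·43)/242⌉ − ⌈(63·43)/242⌉ = ⌈2752/242⌉ − ⌈2709/242⌉ = 12 − 12 = 0


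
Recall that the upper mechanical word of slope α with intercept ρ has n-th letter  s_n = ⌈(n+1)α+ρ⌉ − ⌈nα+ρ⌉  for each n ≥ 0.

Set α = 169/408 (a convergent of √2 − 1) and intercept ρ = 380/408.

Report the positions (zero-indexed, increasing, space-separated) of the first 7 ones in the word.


n=0: ⌈549/408⌉−⌈380/408⌉ = 2−1 = 1  ← one
n=1: ⌈718/408⌉−⌈549/408⌉ = 2−2 = 0
n=2: ⌈887/408⌉−⌈718/408⌉ = 3−2 = 1  ← one
n=3: ⌈1056/408⌉−⌈887/408⌉ = 3−3 = 0
n=4: ⌈1225/408⌉−⌈1056/408⌉ = 4−3 = 1  ← one
n=5: ⌈1394/408⌉−⌈1225/408⌉ = 4−4 = 0
n=6: ⌈1563/408⌉−⌈1394/408⌉ = 4−4 = 0
n=7: ⌈1732/408⌉−⌈1563/408⌉ = 5−4 = 1  ← one
n=8: ⌈1901/408⌉−⌈1732/408⌉ = 5−5 = 0
n=9: ⌈2070/408⌉−⌈1901/408⌉ = 6−5 = 1  ← one
n=10: ⌈2239/408⌉−⌈2070/408⌉ = 6−6 = 0
n=11: ⌈2408/408⌉−⌈2239/408⌉ = 6−6 = 0
n=12: ⌈2577/408⌉−⌈2408/408⌉ = 7−6 = 1  ← one
n=13: ⌈2746/408⌉−⌈2577/408⌉ = 7−7 = 0
n=14: ⌈2915/408⌉−⌈2746/408⌉ = 8−7 = 1  ← one
positions of the first 7 ones: 0 2 4 7 9 12 14

0 2 4 7 9 12 14


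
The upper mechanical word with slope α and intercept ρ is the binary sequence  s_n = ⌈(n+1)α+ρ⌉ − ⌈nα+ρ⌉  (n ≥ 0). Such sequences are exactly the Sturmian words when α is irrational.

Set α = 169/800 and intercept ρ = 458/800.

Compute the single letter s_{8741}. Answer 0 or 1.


0

(n+1)α + ρ = (8742·169 + 458) / 800 = 1477856/800
nα + ρ     = (8741·169 + 458) / 800 = 1477687/800
⌈1477856/800⌉ = 1848,  ⌈1477687/800⌉ = 1848
s_{8741} = 1848 − 1848 = 0
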